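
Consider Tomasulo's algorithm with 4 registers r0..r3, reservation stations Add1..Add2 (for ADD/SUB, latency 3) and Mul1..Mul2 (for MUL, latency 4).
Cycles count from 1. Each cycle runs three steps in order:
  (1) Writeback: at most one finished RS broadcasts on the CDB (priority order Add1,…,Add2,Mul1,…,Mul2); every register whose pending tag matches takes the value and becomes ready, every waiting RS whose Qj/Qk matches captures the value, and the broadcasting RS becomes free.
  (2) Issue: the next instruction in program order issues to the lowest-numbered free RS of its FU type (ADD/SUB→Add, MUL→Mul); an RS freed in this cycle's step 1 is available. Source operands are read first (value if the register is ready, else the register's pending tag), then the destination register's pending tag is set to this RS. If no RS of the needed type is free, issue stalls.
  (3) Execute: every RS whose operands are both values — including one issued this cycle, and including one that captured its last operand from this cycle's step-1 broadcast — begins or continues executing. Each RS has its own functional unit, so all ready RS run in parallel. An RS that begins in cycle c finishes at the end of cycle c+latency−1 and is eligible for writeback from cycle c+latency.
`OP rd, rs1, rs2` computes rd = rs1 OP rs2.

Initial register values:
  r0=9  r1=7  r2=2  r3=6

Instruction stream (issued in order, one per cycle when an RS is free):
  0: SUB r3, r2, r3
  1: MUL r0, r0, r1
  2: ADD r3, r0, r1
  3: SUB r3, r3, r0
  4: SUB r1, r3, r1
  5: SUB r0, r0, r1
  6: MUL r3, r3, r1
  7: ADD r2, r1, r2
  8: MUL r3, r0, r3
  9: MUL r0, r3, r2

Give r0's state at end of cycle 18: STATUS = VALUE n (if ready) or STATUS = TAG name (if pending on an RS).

STATUS = VALUE 63

c1: issue SUB r3<-Add1 | r0:9,r1:7,r2:2,r3:Add1
c2: issue MUL r0<-Mul1 | r0:Mul1,r1:7,r2:2,r3:Add1
c3: issue ADD r3<-Add2 | r0:Mul1,r1:7,r2:2,r3:Add2
c4: CDB Add1=-4; issue SUB r3<-Add1 | r0:Mul1,r1:7,r2:2,r3:Add1
c5: stall | r0:Mul1,r1:7,r2:2,r3:Add1
c6: CDB Mul1=63; stall | r0:63,r1:7,r2:2,r3:Add1
c7: stall | r0:63,r1:7,r2:2,r3:Add1
c8: stall | r0:63,r1:7,r2:2,r3:Add1
c9: CDB Add2=70; issue SUB r1<-Add2 | r0:63,r1:Add2,r2:2,r3:Add1
c10: stall | r0:63,r1:Add2,r2:2,r3:Add1
c11: stall | r0:63,r1:Add2,r2:2,r3:Add1
c12: CDB Add1=7; issue SUB r0<-Add1 | r0:Add1,r1:Add2,r2:2,r3:7
c13: issue MUL r3<-Mul1 | r0:Add1,r1:Add2,r2:2,r3:Mul1
c14: stall | r0:Add1,r1:Add2,r2:2,r3:Mul1
c15: CDB Add2=0; issue ADD r2<-Add2 | r0:Add1,r1:0,r2:Add2,r3:Mul1
c16: issue MUL r3<-Mul2 | r0:Add1,r1:0,r2:Add2,r3:Mul2
c17: stall | r0:Add1,r1:0,r2:Add2,r3:Mul2
c18: CDB Add1=63; stall | r0:63,r1:0,r2:Add2,r3:Mul2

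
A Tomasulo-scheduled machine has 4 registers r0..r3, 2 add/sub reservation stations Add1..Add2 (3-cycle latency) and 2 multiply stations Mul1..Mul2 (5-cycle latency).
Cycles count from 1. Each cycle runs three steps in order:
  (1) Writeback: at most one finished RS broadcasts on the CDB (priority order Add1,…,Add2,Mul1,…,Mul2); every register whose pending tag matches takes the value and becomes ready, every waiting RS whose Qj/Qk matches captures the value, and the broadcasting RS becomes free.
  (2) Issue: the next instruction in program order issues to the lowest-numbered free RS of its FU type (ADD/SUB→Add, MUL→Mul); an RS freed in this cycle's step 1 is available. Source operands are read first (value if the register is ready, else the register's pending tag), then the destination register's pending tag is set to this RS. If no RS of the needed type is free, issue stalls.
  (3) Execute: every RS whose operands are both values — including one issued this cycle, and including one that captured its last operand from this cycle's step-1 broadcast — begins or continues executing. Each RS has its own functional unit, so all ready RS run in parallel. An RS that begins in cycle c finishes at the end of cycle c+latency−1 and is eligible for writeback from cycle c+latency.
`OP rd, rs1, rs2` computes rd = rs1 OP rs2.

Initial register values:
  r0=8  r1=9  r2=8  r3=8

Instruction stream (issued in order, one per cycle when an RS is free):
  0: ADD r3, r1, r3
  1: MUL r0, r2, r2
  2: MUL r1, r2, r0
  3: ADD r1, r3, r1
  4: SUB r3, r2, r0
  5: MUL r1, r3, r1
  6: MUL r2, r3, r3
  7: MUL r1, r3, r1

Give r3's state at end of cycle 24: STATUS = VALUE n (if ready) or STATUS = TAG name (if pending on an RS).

STATUS = VALUE -56

c1: issue ADD r3<-Add1 | r0:8,r1:9,r2:8,r3:Add1
c2: issue MUL r0<-Mul1 | r0:Mul1,r1:9,r2:8,r3:Add1
c3: issue MUL r1<-Mul2 | r0:Mul1,r1:Mul2,r2:8,r3:Add1
c4: CDB Add1=17; issue ADD r1<-Add1 | r0:Mul1,r1:Add1,r2:8,r3:17
c5: issue SUB r3<-Add2 | r0:Mul1,r1:Add1,r2:8,r3:Add2
c6: stall | r0:Mul1,r1:Add1,r2:8,r3:Add2
c7: CDB Mul1=64; issue MUL r1<-Mul1 | r0:64,r1:Mul1,r2:8,r3:Add2
c8: stall | r0:64,r1:Mul1,r2:8,r3:Add2
c9: stall | r0:64,r1:Mul1,r2:8,r3:Add2
c10: CDB Add2=-56; stall | r0:64,r1:Mul1,r2:8,r3:-56
c11: stall | r0:64,r1:Mul1,r2:8,r3:-56
c12: CDB Mul2=512; issue MUL r2<-Mul2 | r0:64,r1:Mul1,r2:Mul2,r3:-56
c13: stall | r0:64,r1:Mul1,r2:Mul2,r3:-56
c14: stall | r0:64,r1:Mul1,r2:Mul2,r3:-56
c15: CDB Add1=529; stall | r0:64,r1:Mul1,r2:Mul2,r3:-56
c16: stall | r0:64,r1:Mul1,r2:Mul2,r3:-56
c17: CDB Mul2=3136; issue MUL r1<-Mul2 | r0:64,r1:Mul2,r2:3136,r3:-56
c18: - | r0:64,r1:Mul2,r2:3136,r3:-56
c19: - | r0:64,r1:Mul2,r2:3136,r3:-56
c20: CDB Mul1=-29624 | r0:64,r1:Mul2,r2:3136,r3:-56
c21: - | r0:64,r1:Mul2,r2:3136,r3:-56
c22: - | r0:64,r1:Mul2,r2:3136,r3:-56
c23: - | r0:64,r1:Mul2,r2:3136,r3:-56
c24: - | r0:64,r1:Mul2,r2:3136,r3:-56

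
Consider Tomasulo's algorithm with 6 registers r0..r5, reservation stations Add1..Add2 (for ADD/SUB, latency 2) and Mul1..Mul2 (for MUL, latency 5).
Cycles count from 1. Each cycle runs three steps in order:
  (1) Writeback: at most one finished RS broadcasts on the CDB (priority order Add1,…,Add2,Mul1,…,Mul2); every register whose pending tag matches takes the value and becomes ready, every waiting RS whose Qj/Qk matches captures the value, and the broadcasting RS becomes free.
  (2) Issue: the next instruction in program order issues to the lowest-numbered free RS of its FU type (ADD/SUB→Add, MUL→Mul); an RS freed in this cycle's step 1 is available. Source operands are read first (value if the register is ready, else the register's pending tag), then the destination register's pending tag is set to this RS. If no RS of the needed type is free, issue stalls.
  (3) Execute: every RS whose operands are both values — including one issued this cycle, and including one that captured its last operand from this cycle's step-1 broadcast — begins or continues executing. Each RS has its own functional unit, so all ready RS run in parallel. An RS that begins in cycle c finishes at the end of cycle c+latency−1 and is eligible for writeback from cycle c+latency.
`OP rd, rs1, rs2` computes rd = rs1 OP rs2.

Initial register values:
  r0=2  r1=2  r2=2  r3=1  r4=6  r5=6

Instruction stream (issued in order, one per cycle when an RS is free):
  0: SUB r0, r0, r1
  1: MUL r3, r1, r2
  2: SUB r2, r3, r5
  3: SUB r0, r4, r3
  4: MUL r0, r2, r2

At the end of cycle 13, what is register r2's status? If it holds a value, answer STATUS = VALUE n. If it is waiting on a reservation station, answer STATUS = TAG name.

STATUS = VALUE -2

  c1: issue SUB r0<-Add1  regs: r0:Add1,r1:2,r2:2,r3:1,r4:6,r5:6
  c2: issue MUL r3<-Mul1  regs: r0:Add1,r1:2,r2:2,r3:Mul1,r4:6,r5:6
  c3: CDB Add1=0; issue SUB r2<-Add1  regs: r0:0,r1:2,r2:Add1,r3:Mul1,r4:6,r5:6
  c4: issue SUB r0<-Add2  regs: r0:Add2,r1:2,r2:Add1,r3:Mul1,r4:6,r5:6
  c5: issue MUL r0<-Mul2  regs: r0:Mul2,r1:2,r2:Add1,r3:Mul1,r4:6,r5:6
  c6: -  regs: r0:Mul2,r1:2,r2:Add1,r3:Mul1,r4:6,r5:6
  c7: CDB Mul1=4  regs: r0:Mul2,r1:2,r2:Add1,r3:4,r4:6,r5:6
  c8: -  regs: r0:Mul2,r1:2,r2:Add1,r3:4,r4:6,r5:6
  c9: CDB Add1=-2  regs: r0:Mul2,r1:2,r2:-2,r3:4,r4:6,r5:6
  c10: CDB Add2=2  regs: r0:Mul2,r1:2,r2:-2,r3:4,r4:6,r5:6
  c11: -  regs: r0:Mul2,r1:2,r2:-2,r3:4,r4:6,r5:6
  c12: -  regs: r0:Mul2,r1:2,r2:-2,r3:4,r4:6,r5:6
  c13: -  regs: r0:Mul2,r1:2,r2:-2,r3:4,r4:6,r5:6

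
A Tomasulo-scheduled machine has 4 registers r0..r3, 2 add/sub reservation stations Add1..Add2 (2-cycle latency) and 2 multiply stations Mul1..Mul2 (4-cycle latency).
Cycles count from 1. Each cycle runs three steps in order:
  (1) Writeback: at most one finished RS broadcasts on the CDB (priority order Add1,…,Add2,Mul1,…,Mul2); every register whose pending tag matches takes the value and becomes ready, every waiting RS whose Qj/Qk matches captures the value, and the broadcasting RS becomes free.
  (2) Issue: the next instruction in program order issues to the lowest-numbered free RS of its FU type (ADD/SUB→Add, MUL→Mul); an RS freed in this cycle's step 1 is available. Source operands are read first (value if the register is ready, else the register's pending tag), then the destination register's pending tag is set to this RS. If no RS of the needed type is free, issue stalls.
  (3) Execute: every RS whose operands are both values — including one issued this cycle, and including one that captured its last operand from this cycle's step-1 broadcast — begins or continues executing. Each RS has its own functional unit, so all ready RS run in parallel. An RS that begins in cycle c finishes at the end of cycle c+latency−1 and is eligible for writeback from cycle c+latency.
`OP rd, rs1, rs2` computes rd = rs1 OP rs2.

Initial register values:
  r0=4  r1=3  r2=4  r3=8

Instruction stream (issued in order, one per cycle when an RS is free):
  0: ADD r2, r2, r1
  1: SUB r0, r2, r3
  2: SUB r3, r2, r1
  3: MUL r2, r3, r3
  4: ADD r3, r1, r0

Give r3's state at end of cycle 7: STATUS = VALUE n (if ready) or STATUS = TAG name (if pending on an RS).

c1: issue ADD r2<-Add1 | r0:4,r1:3,r2:Add1,r3:8
c2: issue SUB r0<-Add2 | r0:Add2,r1:3,r2:Add1,r3:8
c3: CDB Add1=7; issue SUB r3<-Add1 | r0:Add2,r1:3,r2:7,r3:Add1
c4: issue MUL r2<-Mul1 | r0:Add2,r1:3,r2:Mul1,r3:Add1
c5: CDB Add1=4; issue ADD r3<-Add1 | r0:Add2,r1:3,r2:Mul1,r3:Add1
c6: CDB Add2=-1 | r0:-1,r1:3,r2:Mul1,r3:Add1
c7: - | r0:-1,r1:3,r2:Mul1,r3:Add1

STATUS = TAG Add1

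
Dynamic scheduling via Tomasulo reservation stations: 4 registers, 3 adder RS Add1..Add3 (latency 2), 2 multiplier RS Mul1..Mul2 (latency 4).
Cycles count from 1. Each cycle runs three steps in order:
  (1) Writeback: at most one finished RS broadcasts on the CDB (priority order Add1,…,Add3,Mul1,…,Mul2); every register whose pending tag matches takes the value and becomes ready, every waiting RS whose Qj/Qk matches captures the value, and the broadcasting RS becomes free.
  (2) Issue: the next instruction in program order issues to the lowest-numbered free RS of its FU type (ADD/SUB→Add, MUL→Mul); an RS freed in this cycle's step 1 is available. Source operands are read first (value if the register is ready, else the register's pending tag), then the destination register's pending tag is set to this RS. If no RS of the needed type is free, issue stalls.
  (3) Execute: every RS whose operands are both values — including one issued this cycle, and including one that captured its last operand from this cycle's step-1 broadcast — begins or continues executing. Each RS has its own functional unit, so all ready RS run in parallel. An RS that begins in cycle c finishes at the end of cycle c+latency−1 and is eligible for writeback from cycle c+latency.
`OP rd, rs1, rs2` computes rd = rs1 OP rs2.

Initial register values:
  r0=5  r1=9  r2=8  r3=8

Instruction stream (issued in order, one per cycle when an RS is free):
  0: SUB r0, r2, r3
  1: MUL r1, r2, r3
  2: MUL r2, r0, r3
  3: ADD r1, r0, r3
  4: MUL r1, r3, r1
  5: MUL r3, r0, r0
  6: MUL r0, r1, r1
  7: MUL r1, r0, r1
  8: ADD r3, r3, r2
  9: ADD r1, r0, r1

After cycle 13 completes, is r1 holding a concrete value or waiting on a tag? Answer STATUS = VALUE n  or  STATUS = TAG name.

STATUS = TAG Mul2

  c1: issue SUB r0<-Add1  regs: r0:Add1,r1:9,r2:8,r3:8
  c2: issue MUL r1<-Mul1  regs: r0:Add1,r1:Mul1,r2:8,r3:8
  c3: CDB Add1=0; issue MUL r2<-Mul2  regs: r0:0,r1:Mul1,r2:Mul2,r3:8
  c4: issue ADD r1<-Add1  regs: r0:0,r1:Add1,r2:Mul2,r3:8
  c5: stall  regs: r0:0,r1:Add1,r2:Mul2,r3:8
  c6: CDB Add1=8; stall  regs: r0:0,r1:8,r2:Mul2,r3:8
  c7: CDB Mul1=64; issue MUL r1<-Mul1  regs: r0:0,r1:Mul1,r2:Mul2,r3:8
  c8: CDB Mul2=0; issue MUL r3<-Mul2  regs: r0:0,r1:Mul1,r2:0,r3:Mul2
  c9: stall  regs: r0:0,r1:Mul1,r2:0,r3:Mul2
  c10: stall  regs: r0:0,r1:Mul1,r2:0,r3:Mul2
  c11: CDB Mul1=64; issue MUL r0<-Mul1  regs: r0:Mul1,r1:64,r2:0,r3:Mul2
  c12: CDB Mul2=0; issue MUL r1<-Mul2  regs: r0:Mul1,r1:Mul2,r2:0,r3:0
  c13: issue ADD r3<-Add1  regs: r0:Mul1,r1:Mul2,r2:0,r3:Add1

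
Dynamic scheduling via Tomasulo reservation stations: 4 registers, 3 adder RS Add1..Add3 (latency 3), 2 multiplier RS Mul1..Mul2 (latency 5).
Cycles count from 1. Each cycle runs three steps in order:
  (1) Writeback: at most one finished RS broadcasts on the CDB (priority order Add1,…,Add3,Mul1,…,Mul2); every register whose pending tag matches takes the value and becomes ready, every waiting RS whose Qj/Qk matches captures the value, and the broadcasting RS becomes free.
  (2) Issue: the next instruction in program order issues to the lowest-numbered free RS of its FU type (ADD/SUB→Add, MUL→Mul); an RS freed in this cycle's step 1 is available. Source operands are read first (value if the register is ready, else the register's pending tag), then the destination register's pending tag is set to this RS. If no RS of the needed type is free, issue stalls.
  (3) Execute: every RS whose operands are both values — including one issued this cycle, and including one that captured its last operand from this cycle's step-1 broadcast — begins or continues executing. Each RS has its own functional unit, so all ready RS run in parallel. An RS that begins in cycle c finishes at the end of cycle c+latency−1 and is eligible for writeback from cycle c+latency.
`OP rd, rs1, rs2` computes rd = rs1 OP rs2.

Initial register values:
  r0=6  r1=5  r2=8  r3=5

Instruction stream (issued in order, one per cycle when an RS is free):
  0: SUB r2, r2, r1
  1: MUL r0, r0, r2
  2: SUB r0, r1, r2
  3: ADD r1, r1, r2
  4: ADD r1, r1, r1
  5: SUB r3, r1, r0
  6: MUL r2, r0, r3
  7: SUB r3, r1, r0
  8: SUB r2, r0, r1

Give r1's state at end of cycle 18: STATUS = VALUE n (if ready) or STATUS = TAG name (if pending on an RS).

  c1: issue SUB r2<-Add1  regs: r0:6,r1:5,r2:Add1,r3:5
  c2: issue MUL r0<-Mul1  regs: r0:Mul1,r1:5,r2:Add1,r3:5
  c3: issue SUB r0<-Add2  regs: r0:Add2,r1:5,r2:Add1,r3:5
  c4: CDB Add1=3; issue ADD r1<-Add1  regs: r0:Add2,r1:Add1,r2:3,r3:5
  c5: issue ADD r1<-Add3  regs: r0:Add2,r1:Add3,r2:3,r3:5
  c6: stall  regs: r0:Add2,r1:Add3,r2:3,r3:5
  c7: CDB Add1=8; issue SUB r3<-Add1  regs: r0:Add2,r1:Add3,r2:3,r3:Add1
  c8: CDB Add2=2; issue MUL r2<-Mul2  regs: r0:2,r1:Add3,r2:Mul2,r3:Add1
  c9: CDB Mul1=18; issue SUB r3<-Add2  regs: r0:2,r1:Add3,r2:Mul2,r3:Add2
  c10: CDB Add3=16; issue SUB r2<-Add3  regs: r0:2,r1:16,r2:Add3,r3:Add2
  c11: -  regs: r0:2,r1:16,r2:Add3,r3:Add2
  c12: -  regs: r0:2,r1:16,r2:Add3,r3:Add2
  c13: CDB Add1=14  regs: r0:2,r1:16,r2:Add3,r3:Add2
  c14: CDB Add2=14  regs: r0:2,r1:16,r2:Add3,r3:14
  c15: CDB Add3=-14  regs: r0:2,r1:16,r2:-14,r3:14
  c16: -  regs: r0:2,r1:16,r2:-14,r3:14
  c17: -  regs: r0:2,r1:16,r2:-14,r3:14
  c18: CDB Mul2=28  regs: r0:2,r1:16,r2:-14,r3:14

STATUS = VALUE 16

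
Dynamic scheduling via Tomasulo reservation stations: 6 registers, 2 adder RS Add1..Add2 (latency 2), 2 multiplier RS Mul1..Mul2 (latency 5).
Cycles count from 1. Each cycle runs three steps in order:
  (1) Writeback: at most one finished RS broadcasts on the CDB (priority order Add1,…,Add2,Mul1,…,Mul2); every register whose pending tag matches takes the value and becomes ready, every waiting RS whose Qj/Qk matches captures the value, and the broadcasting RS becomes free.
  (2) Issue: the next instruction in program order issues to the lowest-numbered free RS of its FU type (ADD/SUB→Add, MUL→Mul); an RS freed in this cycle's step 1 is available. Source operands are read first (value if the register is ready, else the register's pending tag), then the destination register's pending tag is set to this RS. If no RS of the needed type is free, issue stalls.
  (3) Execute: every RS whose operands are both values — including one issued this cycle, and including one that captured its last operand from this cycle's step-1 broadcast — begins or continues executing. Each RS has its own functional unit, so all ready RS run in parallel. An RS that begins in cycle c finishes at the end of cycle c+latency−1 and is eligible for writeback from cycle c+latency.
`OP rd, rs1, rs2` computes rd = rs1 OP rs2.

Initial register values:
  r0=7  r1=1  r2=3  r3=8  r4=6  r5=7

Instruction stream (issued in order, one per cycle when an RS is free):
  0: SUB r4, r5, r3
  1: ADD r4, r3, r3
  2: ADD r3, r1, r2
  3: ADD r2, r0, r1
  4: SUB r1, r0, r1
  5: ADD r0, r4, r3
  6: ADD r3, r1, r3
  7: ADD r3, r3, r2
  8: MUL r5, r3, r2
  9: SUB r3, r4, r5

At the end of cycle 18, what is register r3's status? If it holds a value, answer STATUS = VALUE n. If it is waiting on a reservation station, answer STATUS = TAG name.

  c1: issue SUB r4<-Add1  regs: r0:7,r1:1,r2:3,r3:8,r4:Add1,r5:7
  c2: issue ADD r4<-Add2  regs: r0:7,r1:1,r2:3,r3:8,r4:Add2,r5:7
  c3: CDB Add1=-1; issue ADD r3<-Add1  regs: r0:7,r1:1,r2:3,r3:Add1,r4:Add2,r5:7
  c4: CDB Add2=16; issue ADD r2<-Add2  regs: r0:7,r1:1,r2:Add2,r3:Add1,r4:16,r5:7
  c5: CDB Add1=4; issue SUB r1<-Add1  regs: r0:7,r1:Add1,r2:Add2,r3:4,r4:16,r5:7
  c6: CDB Add2=8; issue ADD r0<-Add2  regs: r0:Add2,r1:Add1,r2:8,r3:4,r4:16,r5:7
  c7: CDB Add1=6; issue ADD r3<-Add1  regs: r0:Add2,r1:6,r2:8,r3:Add1,r4:16,r5:7
  c8: CDB Add2=20; issue ADD r3<-Add2  regs: r0:20,r1:6,r2:8,r3:Add2,r4:16,r5:7
  c9: CDB Add1=10; issue MUL r5<-Mul1  regs: r0:20,r1:6,r2:8,r3:Add2,r4:16,r5:Mul1
  c10: issue SUB r3<-Add1  regs: r0:20,r1:6,r2:8,r3:Add1,r4:16,r5:Mul1
  c11: CDB Add2=18  regs: r0:20,r1:6,r2:8,r3:Add1,r4:16,r5:Mul1
  c12: -  regs: r0:20,r1:6,r2:8,r3:Add1,r4:16,r5:Mul1
  c13: -  regs: r0:20,r1:6,r2:8,r3:Add1,r4:16,r5:Mul1
  c14: -  regs: r0:20,r1:6,r2:8,r3:Add1,r4:16,r5:Mul1
  c15: -  regs: r0:20,r1:6,r2:8,r3:Add1,r4:16,r5:Mul1
  c16: CDB Mul1=144  regs: r0:20,r1:6,r2:8,r3:Add1,r4:16,r5:144
  c17: -  regs: r0:20,r1:6,r2:8,r3:Add1,r4:16,r5:144
  c18: CDB Add1=-128  regs: r0:20,r1:6,r2:8,r3:-128,r4:16,r5:144

STATUS = VALUE -128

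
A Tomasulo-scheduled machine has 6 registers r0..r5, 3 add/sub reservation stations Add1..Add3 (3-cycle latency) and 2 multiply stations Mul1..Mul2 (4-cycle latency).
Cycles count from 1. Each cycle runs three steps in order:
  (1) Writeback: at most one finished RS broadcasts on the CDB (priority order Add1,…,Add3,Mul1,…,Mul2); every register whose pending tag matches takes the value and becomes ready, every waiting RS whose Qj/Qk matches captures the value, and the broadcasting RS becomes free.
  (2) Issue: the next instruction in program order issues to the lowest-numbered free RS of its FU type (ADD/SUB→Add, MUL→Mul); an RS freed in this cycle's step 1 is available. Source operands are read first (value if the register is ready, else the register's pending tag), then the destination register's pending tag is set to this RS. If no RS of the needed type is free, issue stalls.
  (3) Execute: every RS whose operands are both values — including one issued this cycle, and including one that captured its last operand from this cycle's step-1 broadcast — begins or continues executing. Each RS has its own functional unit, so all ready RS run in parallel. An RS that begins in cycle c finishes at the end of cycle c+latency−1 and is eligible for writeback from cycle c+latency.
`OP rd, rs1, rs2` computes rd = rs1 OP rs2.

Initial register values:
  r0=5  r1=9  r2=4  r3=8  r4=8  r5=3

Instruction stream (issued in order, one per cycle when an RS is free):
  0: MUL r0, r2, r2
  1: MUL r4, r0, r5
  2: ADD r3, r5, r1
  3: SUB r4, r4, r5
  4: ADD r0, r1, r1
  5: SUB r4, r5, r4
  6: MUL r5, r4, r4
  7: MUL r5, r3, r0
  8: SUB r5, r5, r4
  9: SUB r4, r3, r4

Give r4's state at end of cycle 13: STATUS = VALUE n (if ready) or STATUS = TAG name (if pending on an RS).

STATUS = TAG Add2

cycle 1: issue MUL r0<-Mul1 // r0:Mul1,r1:9,r2:4,r3:8,r4:8,r5:3
cycle 2: issue MUL r4<-Mul2 // r0:Mul1,r1:9,r2:4,r3:8,r4:Mul2,r5:3
cycle 3: issue ADD r3<-Add1 // r0:Mul1,r1:9,r2:4,r3:Add1,r4:Mul2,r5:3
cycle 4: issue SUB r4<-Add2 // r0:Mul1,r1:9,r2:4,r3:Add1,r4:Add2,r5:3
cycle 5: CDB Mul1=16; issue ADD r0<-Add3 // r0:Add3,r1:9,r2:4,r3:Add1,r4:Add2,r5:3
cycle 6: CDB Add1=12; issue SUB r4<-Add1 // r0:Add3,r1:9,r2:4,r3:12,r4:Add1,r5:3
cycle 7: issue MUL r5<-Mul1 // r0:Add3,r1:9,r2:4,r3:12,r4:Add1,r5:Mul1
cycle 8: CDB Add3=18; stall // r0:18,r1:9,r2:4,r3:12,r4:Add1,r5:Mul1
cycle 9: CDB Mul2=48; issue MUL r5<-Mul2 // r0:18,r1:9,r2:4,r3:12,r4:Add1,r5:Mul2
cycle 10: issue SUB r5<-Add3 // r0:18,r1:9,r2:4,r3:12,r4:Add1,r5:Add3
cycle 11: stall // r0:18,r1:9,r2:4,r3:12,r4:Add1,r5:Add3
cycle 12: CDB Add2=45; issue SUB r4<-Add2 // r0:18,r1:9,r2:4,r3:12,r4:Add2,r5:Add3
cycle 13: CDB Mul2=216 // r0:18,r1:9,r2:4,r3:12,r4:Add2,r5:Add3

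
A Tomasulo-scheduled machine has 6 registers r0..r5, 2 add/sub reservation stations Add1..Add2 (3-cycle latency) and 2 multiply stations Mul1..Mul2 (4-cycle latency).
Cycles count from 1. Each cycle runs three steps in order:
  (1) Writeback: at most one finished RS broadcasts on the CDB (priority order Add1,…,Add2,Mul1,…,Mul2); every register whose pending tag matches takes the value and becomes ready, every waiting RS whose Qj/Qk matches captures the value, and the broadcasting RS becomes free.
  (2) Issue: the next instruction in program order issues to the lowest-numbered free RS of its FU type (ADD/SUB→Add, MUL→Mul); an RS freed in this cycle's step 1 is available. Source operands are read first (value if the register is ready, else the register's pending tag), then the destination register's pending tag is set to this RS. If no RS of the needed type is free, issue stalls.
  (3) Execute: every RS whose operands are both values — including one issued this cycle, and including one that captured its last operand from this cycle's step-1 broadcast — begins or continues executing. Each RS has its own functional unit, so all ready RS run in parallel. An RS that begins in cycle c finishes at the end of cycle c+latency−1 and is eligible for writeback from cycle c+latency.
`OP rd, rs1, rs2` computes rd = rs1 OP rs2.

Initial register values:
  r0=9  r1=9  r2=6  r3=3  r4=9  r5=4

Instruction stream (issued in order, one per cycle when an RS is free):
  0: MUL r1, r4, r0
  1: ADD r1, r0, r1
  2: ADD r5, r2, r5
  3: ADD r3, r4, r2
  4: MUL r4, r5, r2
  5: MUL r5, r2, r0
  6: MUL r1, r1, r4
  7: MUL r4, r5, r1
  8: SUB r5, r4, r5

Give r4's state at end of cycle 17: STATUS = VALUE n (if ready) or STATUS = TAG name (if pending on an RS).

STATUS = TAG Mul2

  c1: issue MUL r1<-Mul1  regs: r0:9,r1:Mul1,r2:6,r3:3,r4:9,r5:4
  c2: issue ADD r1<-Add1  regs: r0:9,r1:Add1,r2:6,r3:3,r4:9,r5:4
  c3: issue ADD r5<-Add2  regs: r0:9,r1:Add1,r2:6,r3:3,r4:9,r5:Add2
  c4: stall  regs: r0:9,r1:Add1,r2:6,r3:3,r4:9,r5:Add2
  c5: CDB Mul1=81; stall  regs: r0:9,r1:Add1,r2:6,r3:3,r4:9,r5:Add2
  c6: CDB Add2=10; issue ADD r3<-Add2  regs: r0:9,r1:Add1,r2:6,r3:Add2,r4:9,r5:10
  c7: issue MUL r4<-Mul1  regs: r0:9,r1:Add1,r2:6,r3:Add2,r4:Mul1,r5:10
  c8: CDB Add1=90; issue MUL r5<-Mul2  regs: r0:9,r1:90,r2:6,r3:Add2,r4:Mul1,r5:Mul2
  c9: CDB Add2=15; stall  regs: r0:9,r1:90,r2:6,r3:15,r4:Mul1,r5:Mul2
  c10: stall  regs: r0:9,r1:90,r2:6,r3:15,r4:Mul1,r5:Mul2
  c11: CDB Mul1=60; issue MUL r1<-Mul1  regs: r0:9,r1:Mul1,r2:6,r3:15,r4:60,r5:Mul2
  c12: CDB Mul2=54; issue MUL r4<-Mul2  regs: r0:9,r1:Mul1,r2:6,r3:15,r4:Mul2,r5:54
  c13: issue SUB r5<-Add1  regs: r0:9,r1:Mul1,r2:6,r3:15,r4:Mul2,r5:Add1
  c14: -  regs: r0:9,r1:Mul1,r2:6,r3:15,r4:Mul2,r5:Add1
  c15: CDB Mul1=5400  regs: r0:9,r1:5400,r2:6,r3:15,r4:Mul2,r5:Add1
  c16: -  regs: r0:9,r1:5400,r2:6,r3:15,r4:Mul2,r5:Add1
  c17: -  regs: r0:9,r1:5400,r2:6,r3:15,r4:Mul2,r5:Add1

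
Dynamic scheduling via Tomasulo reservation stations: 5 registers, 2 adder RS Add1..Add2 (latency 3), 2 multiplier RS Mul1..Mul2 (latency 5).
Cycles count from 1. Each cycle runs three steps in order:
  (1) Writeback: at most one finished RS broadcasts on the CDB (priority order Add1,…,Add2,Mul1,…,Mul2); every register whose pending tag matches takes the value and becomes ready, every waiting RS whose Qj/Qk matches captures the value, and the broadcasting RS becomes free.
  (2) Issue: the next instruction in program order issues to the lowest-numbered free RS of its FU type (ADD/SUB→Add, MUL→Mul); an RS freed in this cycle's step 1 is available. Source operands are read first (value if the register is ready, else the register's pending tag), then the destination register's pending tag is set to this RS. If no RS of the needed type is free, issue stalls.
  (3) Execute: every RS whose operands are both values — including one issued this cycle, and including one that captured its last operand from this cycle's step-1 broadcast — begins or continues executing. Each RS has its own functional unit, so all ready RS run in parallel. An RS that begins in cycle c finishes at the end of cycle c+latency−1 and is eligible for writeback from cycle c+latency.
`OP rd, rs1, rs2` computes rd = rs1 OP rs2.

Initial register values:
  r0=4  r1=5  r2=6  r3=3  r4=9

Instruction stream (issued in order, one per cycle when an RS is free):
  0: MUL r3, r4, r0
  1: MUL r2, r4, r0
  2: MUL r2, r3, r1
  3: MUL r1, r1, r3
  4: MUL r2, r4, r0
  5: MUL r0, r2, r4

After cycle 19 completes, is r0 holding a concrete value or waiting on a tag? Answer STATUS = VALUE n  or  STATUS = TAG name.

c1: issue MUL r3<-Mul1 | r0:4,r1:5,r2:6,r3:Mul1,r4:9
c2: issue MUL r2<-Mul2 | r0:4,r1:5,r2:Mul2,r3:Mul1,r4:9
c3: stall | r0:4,r1:5,r2:Mul2,r3:Mul1,r4:9
c4: stall | r0:4,r1:5,r2:Mul2,r3:Mul1,r4:9
c5: stall | r0:4,r1:5,r2:Mul2,r3:Mul1,r4:9
c6: CDB Mul1=36; issue MUL r2<-Mul1 | r0:4,r1:5,r2:Mul1,r3:36,r4:9
c7: CDB Mul2=36; issue MUL r1<-Mul2 | r0:4,r1:Mul2,r2:Mul1,r3:36,r4:9
c8: stall | r0:4,r1:Mul2,r2:Mul1,r3:36,r4:9
c9: stall | r0:4,r1:Mul2,r2:Mul1,r3:36,r4:9
c10: stall | r0:4,r1:Mul2,r2:Mul1,r3:36,r4:9
c11: CDB Mul1=180; issue MUL r2<-Mul1 | r0:4,r1:Mul2,r2:Mul1,r3:36,r4:9
c12: CDB Mul2=180; issue MUL r0<-Mul2 | r0:Mul2,r1:180,r2:Mul1,r3:36,r4:9
c13: - | r0:Mul2,r1:180,r2:Mul1,r3:36,r4:9
c14: - | r0:Mul2,r1:180,r2:Mul1,r3:36,r4:9
c15: - | r0:Mul2,r1:180,r2:Mul1,r3:36,r4:9
c16: CDB Mul1=36 | r0:Mul2,r1:180,r2:36,r3:36,r4:9
c17: - | r0:Mul2,r1:180,r2:36,r3:36,r4:9
c18: - | r0:Mul2,r1:180,r2:36,r3:36,r4:9
c19: - | r0:Mul2,r1:180,r2:36,r3:36,r4:9

STATUS = TAG Mul2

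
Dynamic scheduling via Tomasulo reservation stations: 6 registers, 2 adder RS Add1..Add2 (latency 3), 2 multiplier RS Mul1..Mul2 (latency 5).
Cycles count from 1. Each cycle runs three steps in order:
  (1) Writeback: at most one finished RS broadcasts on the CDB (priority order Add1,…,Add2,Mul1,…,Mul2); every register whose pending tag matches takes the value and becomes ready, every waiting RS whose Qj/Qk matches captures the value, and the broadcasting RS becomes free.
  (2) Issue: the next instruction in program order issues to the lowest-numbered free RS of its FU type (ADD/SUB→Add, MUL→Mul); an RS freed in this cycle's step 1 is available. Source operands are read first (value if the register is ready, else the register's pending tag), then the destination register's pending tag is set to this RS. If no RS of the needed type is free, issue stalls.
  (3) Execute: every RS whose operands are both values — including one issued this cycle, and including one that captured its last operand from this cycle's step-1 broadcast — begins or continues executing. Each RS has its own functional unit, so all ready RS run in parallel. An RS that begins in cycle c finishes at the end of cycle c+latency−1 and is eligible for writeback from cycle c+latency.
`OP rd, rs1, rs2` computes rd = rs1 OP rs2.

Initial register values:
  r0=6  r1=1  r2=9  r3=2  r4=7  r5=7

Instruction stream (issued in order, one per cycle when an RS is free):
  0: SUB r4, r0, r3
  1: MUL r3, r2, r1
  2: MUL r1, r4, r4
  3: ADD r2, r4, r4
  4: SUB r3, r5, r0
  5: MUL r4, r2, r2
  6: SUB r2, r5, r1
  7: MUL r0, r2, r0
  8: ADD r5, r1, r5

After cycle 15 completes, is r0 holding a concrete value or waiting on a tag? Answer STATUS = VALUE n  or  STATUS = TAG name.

STATUS = TAG Mul2

cycle 1: issue SUB r4<-Add1 // r0:6,r1:1,r2:9,r3:2,r4:Add1,r5:7
cycle 2: issue MUL r3<-Mul1 // r0:6,r1:1,r2:9,r3:Mul1,r4:Add1,r5:7
cycle 3: issue MUL r1<-Mul2 // r0:6,r1:Mul2,r2:9,r3:Mul1,r4:Add1,r5:7
cycle 4: CDB Add1=4; issue ADD r2<-Add1 // r0:6,r1:Mul2,r2:Add1,r3:Mul1,r4:4,r5:7
cycle 5: issue SUB r3<-Add2 // r0:6,r1:Mul2,r2:Add1,r3:Add2,r4:4,r5:7
cycle 6: stall // r0:6,r1:Mul2,r2:Add1,r3:Add2,r4:4,r5:7
cycle 7: CDB Add1=8; stall // r0:6,r1:Mul2,r2:8,r3:Add2,r4:4,r5:7
cycle 8: CDB Add2=1; stall // r0:6,r1:Mul2,r2:8,r3:1,r4:4,r5:7
cycle 9: CDB Mul1=9; issue MUL r4<-Mul1 // r0:6,r1:Mul2,r2:8,r3:1,r4:Mul1,r5:7
cycle 10: CDB Mul2=16; issue SUB r2<-Add1 // r0:6,r1:16,r2:Add1,r3:1,r4:Mul1,r5:7
cycle 11: issue MUL r0<-Mul2 // r0:Mul2,r1:16,r2:Add1,r3:1,r4:Mul1,r5:7
cycle 12: issue ADD r5<-Add2 // r0:Mul2,r1:16,r2:Add1,r3:1,r4:Mul1,r5:Add2
cycle 13: CDB Add1=-9 // r0:Mul2,r1:16,r2:-9,r3:1,r4:Mul1,r5:Add2
cycle 14: CDB Mul1=64 // r0:Mul2,r1:16,r2:-9,r3:1,r4:64,r5:Add2
cycle 15: CDB Add2=23 // r0:Mul2,r1:16,r2:-9,r3:1,r4:64,r5:23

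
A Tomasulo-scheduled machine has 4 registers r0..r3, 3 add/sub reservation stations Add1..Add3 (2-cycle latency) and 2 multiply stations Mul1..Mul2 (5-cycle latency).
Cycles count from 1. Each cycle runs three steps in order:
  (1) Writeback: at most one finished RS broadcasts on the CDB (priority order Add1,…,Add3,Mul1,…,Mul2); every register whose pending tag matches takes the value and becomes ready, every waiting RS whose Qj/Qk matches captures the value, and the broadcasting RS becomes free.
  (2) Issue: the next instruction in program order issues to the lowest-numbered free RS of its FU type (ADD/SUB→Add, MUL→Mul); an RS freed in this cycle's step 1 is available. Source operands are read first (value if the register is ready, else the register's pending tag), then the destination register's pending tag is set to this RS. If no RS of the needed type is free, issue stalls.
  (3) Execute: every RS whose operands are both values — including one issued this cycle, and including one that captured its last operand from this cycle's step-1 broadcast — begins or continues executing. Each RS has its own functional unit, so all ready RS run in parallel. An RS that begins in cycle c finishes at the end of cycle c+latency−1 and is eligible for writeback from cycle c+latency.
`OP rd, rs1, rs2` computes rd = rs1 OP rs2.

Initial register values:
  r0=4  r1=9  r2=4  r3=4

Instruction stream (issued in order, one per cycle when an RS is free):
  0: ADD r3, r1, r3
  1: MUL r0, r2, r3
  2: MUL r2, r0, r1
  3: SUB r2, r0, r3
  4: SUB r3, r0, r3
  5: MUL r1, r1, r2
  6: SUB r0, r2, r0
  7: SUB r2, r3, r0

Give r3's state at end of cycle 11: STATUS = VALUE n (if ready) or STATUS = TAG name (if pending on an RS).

STATUS = VALUE 39

  c1: issue ADD r3<-Add1  regs: r0:4,r1:9,r2:4,r3:Add1
  c2: issue MUL r0<-Mul1  regs: r0:Mul1,r1:9,r2:4,r3:Add1
  c3: CDB Add1=13; issue MUL r2<-Mul2  regs: r0:Mul1,r1:9,r2:Mul2,r3:13
  c4: issue SUB r2<-Add1  regs: r0:Mul1,r1:9,r2:Add1,r3:13
  c5: issue SUB r3<-Add2  regs: r0:Mul1,r1:9,r2:Add1,r3:Add2
  c6: stall  regs: r0:Mul1,r1:9,r2:Add1,r3:Add2
  c7: stall  regs: r0:Mul1,r1:9,r2:Add1,r3:Add2
  c8: CDB Mul1=52; issue MUL r1<-Mul1  regs: r0:52,r1:Mul1,r2:Add1,r3:Add2
  c9: issue SUB r0<-Add3  regs: r0:Add3,r1:Mul1,r2:Add1,r3:Add2
  c10: CDB Add1=39; issue SUB r2<-Add1  regs: r0:Add3,r1:Mul1,r2:Add1,r3:Add2
  c11: CDB Add2=39  regs: r0:Add3,r1:Mul1,r2:Add1,r3:39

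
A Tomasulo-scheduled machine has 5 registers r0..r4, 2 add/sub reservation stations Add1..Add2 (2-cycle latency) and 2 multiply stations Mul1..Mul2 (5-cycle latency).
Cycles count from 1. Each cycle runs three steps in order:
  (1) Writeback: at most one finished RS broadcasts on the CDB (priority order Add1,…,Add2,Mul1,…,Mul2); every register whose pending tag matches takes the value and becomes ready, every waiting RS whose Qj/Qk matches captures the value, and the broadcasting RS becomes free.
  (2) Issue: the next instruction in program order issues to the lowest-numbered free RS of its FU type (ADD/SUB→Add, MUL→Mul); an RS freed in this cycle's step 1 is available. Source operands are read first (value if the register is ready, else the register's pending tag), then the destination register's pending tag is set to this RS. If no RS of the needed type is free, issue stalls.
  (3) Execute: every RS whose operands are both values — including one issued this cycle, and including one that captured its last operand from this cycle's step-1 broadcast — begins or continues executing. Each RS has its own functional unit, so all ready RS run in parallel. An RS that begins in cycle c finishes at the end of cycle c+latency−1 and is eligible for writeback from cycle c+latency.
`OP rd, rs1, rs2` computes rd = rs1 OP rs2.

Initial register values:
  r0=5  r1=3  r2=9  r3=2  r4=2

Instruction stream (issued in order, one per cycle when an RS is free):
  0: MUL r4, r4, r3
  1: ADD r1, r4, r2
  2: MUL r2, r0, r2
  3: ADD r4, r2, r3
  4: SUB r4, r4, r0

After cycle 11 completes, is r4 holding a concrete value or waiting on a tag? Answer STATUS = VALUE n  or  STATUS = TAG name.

  c1: issue MUL r4<-Mul1  regs: r0:5,r1:3,r2:9,r3:2,r4:Mul1
  c2: issue ADD r1<-Add1  regs: r0:5,r1:Add1,r2:9,r3:2,r4:Mul1
  c3: issue MUL r2<-Mul2  regs: r0:5,r1:Add1,r2:Mul2,r3:2,r4:Mul1
  c4: issue ADD r4<-Add2  regs: r0:5,r1:Add1,r2:Mul2,r3:2,r4:Add2
  c5: stall  regs: r0:5,r1:Add1,r2:Mul2,r3:2,r4:Add2
  c6: CDB Mul1=4; stall  regs: r0:5,r1:Add1,r2:Mul2,r3:2,r4:Add2
  c7: stall  regs: r0:5,r1:Add1,r2:Mul2,r3:2,r4:Add2
  c8: CDB Add1=13; issue SUB r4<-Add1  regs: r0:5,r1:13,r2:Mul2,r3:2,r4:Add1
  c9: CDB Mul2=45  regs: r0:5,r1:13,r2:45,r3:2,r4:Add1
  c10: -  regs: r0:5,r1:13,r2:45,r3:2,r4:Add1
  c11: CDB Add2=47  regs: r0:5,r1:13,r2:45,r3:2,r4:Add1

STATUS = TAG Add1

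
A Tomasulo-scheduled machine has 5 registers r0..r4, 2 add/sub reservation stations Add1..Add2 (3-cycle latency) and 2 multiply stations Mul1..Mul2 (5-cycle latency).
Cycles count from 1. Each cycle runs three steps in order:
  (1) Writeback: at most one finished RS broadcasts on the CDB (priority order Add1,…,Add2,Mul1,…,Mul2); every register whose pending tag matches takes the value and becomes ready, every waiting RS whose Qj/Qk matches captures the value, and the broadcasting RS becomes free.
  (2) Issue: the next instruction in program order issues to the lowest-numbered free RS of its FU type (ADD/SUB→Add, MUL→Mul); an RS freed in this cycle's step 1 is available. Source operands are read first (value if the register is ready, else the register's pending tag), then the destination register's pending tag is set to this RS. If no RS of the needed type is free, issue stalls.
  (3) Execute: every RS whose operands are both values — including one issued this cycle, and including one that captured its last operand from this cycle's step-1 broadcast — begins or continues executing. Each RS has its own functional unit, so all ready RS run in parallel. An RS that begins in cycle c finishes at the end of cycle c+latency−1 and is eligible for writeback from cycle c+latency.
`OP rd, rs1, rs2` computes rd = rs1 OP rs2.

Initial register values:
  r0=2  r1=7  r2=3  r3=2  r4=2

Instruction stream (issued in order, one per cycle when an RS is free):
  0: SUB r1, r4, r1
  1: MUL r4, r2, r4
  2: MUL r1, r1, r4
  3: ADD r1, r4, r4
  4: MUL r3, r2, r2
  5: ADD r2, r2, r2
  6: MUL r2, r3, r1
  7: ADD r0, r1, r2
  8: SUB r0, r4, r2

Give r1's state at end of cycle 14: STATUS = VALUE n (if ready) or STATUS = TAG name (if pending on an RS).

cycle 1: issue SUB r1<-Add1 // r0:2,r1:Add1,r2:3,r3:2,r4:2
cycle 2: issue MUL r4<-Mul1 // r0:2,r1:Add1,r2:3,r3:2,r4:Mul1
cycle 3: issue MUL r1<-Mul2 // r0:2,r1:Mul2,r2:3,r3:2,r4:Mul1
cycle 4: CDB Add1=-5; issue ADD r1<-Add1 // r0:2,r1:Add1,r2:3,r3:2,r4:Mul1
cycle 5: stall // r0:2,r1:Add1,r2:3,r3:2,r4:Mul1
cycle 6: stall // r0:2,r1:Add1,r2:3,r3:2,r4:Mul1
cycle 7: CDB Mul1=6; issue MUL r3<-Mul1 // r0:2,r1:Add1,r2:3,r3:Mul1,r4:6
cycle 8: issue ADD r2<-Add2 // r0:2,r1:Add1,r2:Add2,r3:Mul1,r4:6
cycle 9: stall // r0:2,r1:Add1,r2:Add2,r3:Mul1,r4:6
cycle 10: CDB Add1=12; stall // r0:2,r1:12,r2:Add2,r3:Mul1,r4:6
cycle 11: CDB Add2=6; stall // r0:2,r1:12,r2:6,r3:Mul1,r4:6
cycle 12: CDB Mul1=9; issue MUL r2<-Mul1 // r0:2,r1:12,r2:Mul1,r3:9,r4:6
cycle 13: CDB Mul2=-30; issue ADD r0<-Add1 // r0:Add1,r1:12,r2:Mul1,r3:9,r4:6
cycle 14: issue SUB r0<-Add2 // r0:Add2,r1:12,r2:Mul1,r3:9,r4:6

STATUS = VALUE 12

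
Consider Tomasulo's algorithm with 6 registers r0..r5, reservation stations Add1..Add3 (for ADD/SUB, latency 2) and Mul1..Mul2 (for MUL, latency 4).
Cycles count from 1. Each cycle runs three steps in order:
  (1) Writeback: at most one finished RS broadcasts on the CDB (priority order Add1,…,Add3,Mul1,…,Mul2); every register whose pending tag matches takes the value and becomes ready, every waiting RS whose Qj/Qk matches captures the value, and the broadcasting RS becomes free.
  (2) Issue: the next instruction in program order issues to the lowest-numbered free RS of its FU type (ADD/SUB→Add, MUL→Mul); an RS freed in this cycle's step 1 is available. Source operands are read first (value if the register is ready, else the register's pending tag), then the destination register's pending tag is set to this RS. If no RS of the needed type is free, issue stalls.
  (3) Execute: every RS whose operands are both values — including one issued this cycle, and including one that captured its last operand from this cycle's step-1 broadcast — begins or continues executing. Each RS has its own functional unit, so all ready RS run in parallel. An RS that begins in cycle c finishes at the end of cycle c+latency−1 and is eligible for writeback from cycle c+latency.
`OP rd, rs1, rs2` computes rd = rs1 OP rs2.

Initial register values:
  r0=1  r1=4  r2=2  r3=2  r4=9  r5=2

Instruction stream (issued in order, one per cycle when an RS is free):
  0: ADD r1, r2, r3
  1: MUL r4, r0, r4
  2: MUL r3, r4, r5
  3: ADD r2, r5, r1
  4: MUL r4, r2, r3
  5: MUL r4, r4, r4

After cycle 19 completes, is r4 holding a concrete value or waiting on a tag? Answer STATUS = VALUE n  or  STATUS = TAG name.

cycle 1: issue ADD r1<-Add1 // r0:1,r1:Add1,r2:2,r3:2,r4:9,r5:2
cycle 2: issue MUL r4<-Mul1 // r0:1,r1:Add1,r2:2,r3:2,r4:Mul1,r5:2
cycle 3: CDB Add1=4; issue MUL r3<-Mul2 // r0:1,r1:4,r2:2,r3:Mul2,r4:Mul1,r5:2
cycle 4: issue ADD r2<-Add1 // r0:1,r1:4,r2:Add1,r3:Mul2,r4:Mul1,r5:2
cycle 5: stall // r0:1,r1:4,r2:Add1,r3:Mul2,r4:Mul1,r5:2
cycle 6: CDB Add1=6; stall // r0:1,r1:4,r2:6,r3:Mul2,r4:Mul1,r5:2
cycle 7: CDB Mul1=9; issue MUL r4<-Mul1 // r0:1,r1:4,r2:6,r3:Mul2,r4:Mul1,r5:2
cycle 8: stall // r0:1,r1:4,r2:6,r3:Mul2,r4:Mul1,r5:2
cycle 9: stall // r0:1,r1:4,r2:6,r3:Mul2,r4:Mul1,r5:2
cycle 10: stall // r0:1,r1:4,r2:6,r3:Mul2,r4:Mul1,r5:2
cycle 11: CDB Mul2=18; issue MUL r4<-Mul2 // r0:1,r1:4,r2:6,r3:18,r4:Mul2,r5:2
cycle 12: - // r0:1,r1:4,r2:6,r3:18,r4:Mul2,r5:2
cycle 13: - // r0:1,r1:4,r2:6,r3:18,r4:Mul2,r5:2
cycle 14: - // r0:1,r1:4,r2:6,r3:18,r4:Mul2,r5:2
cycle 15: CDB Mul1=108 // r0:1,r1:4,r2:6,r3:18,r4:Mul2,r5:2
cycle 16: - // r0:1,r1:4,r2:6,r3:18,r4:Mul2,r5:2
cycle 17: - // r0:1,r1:4,r2:6,r3:18,r4:Mul2,r5:2
cycle 18: - // r0:1,r1:4,r2:6,r3:18,r4:Mul2,r5:2
cycle 19: CDB Mul2=11664 // r0:1,r1:4,r2:6,r3:18,r4:11664,r5:2

STATUS = VALUE 11664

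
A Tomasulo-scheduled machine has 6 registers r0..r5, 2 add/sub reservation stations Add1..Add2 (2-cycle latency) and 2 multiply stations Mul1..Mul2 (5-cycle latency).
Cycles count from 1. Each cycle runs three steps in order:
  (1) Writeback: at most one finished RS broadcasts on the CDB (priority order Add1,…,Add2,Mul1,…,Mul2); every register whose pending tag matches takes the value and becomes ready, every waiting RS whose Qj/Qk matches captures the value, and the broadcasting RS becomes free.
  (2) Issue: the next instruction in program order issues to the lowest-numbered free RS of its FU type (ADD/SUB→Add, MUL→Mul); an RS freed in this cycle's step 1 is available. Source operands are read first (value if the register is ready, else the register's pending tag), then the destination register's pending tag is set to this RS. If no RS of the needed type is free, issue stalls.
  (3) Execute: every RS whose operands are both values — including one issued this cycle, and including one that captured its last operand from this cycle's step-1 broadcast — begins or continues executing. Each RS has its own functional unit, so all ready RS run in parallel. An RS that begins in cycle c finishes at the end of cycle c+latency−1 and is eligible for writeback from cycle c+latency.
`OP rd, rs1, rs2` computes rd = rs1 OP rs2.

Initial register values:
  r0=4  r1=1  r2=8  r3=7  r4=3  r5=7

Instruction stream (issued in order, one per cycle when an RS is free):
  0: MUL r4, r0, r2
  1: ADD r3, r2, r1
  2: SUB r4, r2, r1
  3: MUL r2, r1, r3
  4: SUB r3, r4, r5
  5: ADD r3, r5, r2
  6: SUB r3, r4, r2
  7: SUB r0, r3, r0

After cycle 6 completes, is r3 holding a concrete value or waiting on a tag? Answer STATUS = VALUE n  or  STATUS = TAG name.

STATUS = TAG Add2

  c1: issue MUL r4<-Mul1  regs: r0:4,r1:1,r2:8,r3:7,r4:Mul1,r5:7
  c2: issue ADD r3<-Add1  regs: r0:4,r1:1,r2:8,r3:Add1,r4:Mul1,r5:7
  c3: issue SUB r4<-Add2  regs: r0:4,r1:1,r2:8,r3:Add1,r4:Add2,r5:7
  c4: CDB Add1=9; issue MUL r2<-Mul2  regs: r0:4,r1:1,r2:Mul2,r3:9,r4:Add2,r5:7
  c5: CDB Add2=7; issue SUB r3<-Add1  regs: r0:4,r1:1,r2:Mul2,r3:Add1,r4:7,r5:7
  c6: CDB Mul1=32; issue ADD r3<-Add2  regs: r0:4,r1:1,r2:Mul2,r3:Add2,r4:7,r5:7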